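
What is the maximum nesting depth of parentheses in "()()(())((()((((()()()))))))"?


Input: "()()(())((()((((()()()))))))"
Tracking depth:
  Position 0 '(': depth becomes 1
  Position 1 ')': depth becomes 0
  Position 2 '(': depth becomes 1
  Position 3 ')': depth becomes 0
  Position 4 '(': depth becomes 1
  Position 5 '(': depth becomes 2
  Position 6 ')': depth becomes 1
  Position 7 ')': depth becomes 0
  Position 8 '(': depth becomes 1
  Position 9 '(': depth becomes 2
  Position 10 '(': depth becomes 3
  Position 11 ')': depth becomes 2
  Position 12 '(': depth becomes 3
  Position 13 '(': depth becomes 4
  Position 14 '(': depth becomes 5
  Position 15 '(': depth becomes 6
  Position 16 '(': depth becomes 7
  Position 17 ')': depth becomes 6
  Position 18 '(': depth becomes 7
  Position 19 ')': depth becomes 6
  Position 20 '(': depth becomes 7
  Position 21 ')': depth becomes 6
  Position 22 ')': depth becomes 5
  Position 23 ')': depth becomes 4
  Position 24 ')': depth becomes 3
  Position 25 ')': depth becomes 2
  Position 26 ')': depth becomes 1
  Position 27 ')': depth becomes 0
Maximum depth reached: 7

7


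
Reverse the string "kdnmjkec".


Input: kdnmjkec
Reading characters right to left:
  Position 7: 'c'
  Position 6: 'e'
  Position 5: 'k'
  Position 4: 'j'
  Position 3: 'm'
  Position 2: 'n'
  Position 1: 'd'
  Position 0: 'k'
Reversed: cekjmndk

cekjmndk


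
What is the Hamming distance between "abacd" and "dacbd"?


Comparing "abacd" and "dacbd" position by position:
  Position 0: 'a' vs 'd' => differ
  Position 1: 'b' vs 'a' => differ
  Position 2: 'a' vs 'c' => differ
  Position 3: 'c' vs 'b' => differ
  Position 4: 'd' vs 'd' => same
Total differences (Hamming distance): 4

4


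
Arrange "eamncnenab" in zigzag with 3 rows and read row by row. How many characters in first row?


Zigzag "eamncnenab" into 3 rows:
Placing characters:
  'e' => row 0
  'a' => row 1
  'm' => row 2
  'n' => row 1
  'c' => row 0
  'n' => row 1
  'e' => row 2
  'n' => row 1
  'a' => row 0
  'b' => row 1
Rows:
  Row 0: "eca"
  Row 1: "annnb"
  Row 2: "me"
First row length: 3

3


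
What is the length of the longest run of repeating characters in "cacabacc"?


Input: "cacabacc"
Scanning for longest run:
  Position 1 ('a'): new char, reset run to 1
  Position 2 ('c'): new char, reset run to 1
  Position 3 ('a'): new char, reset run to 1
  Position 4 ('b'): new char, reset run to 1
  Position 5 ('a'): new char, reset run to 1
  Position 6 ('c'): new char, reset run to 1
  Position 7 ('c'): continues run of 'c', length=2
Longest run: 'c' with length 2

2


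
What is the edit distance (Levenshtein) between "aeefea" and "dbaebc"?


Computing edit distance: "aeefea" -> "dbaebc"
DP table:
           d    b    a    e    b    c
      0    1    2    3    4    5    6
  a   1    1    2    2    3    4    5
  e   2    2    2    3    2    3    4
  e   3    3    3    3    3    3    4
  f   4    4    4    4    4    4    4
  e   5    5    5    5    4    5    5
  a   6    6    6    5    5    5    6
Edit distance = dp[6][6] = 6

6


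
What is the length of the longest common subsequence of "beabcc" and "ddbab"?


LCS of "beabcc" and "ddbab"
DP table:
           d    d    b    a    b
      0    0    0    0    0    0
  b   0    0    0    1    1    1
  e   0    0    0    1    1    1
  a   0    0    0    1    2    2
  b   0    0    0    1    2    3
  c   0    0    0    1    2    3
  c   0    0    0    1    2    3
LCS length = dp[6][5] = 3

3


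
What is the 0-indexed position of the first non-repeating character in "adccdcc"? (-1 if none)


Input: adccdcc
Character frequencies:
  'a': 1
  'c': 4
  'd': 2
Scanning left to right for freq == 1:
  Position 0 ('a'): unique! => answer = 0

0


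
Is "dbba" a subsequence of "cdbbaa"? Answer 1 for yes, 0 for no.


Check if "dbba" is a subsequence of "cdbbaa"
Greedy scan:
  Position 0 ('c'): no match needed
  Position 1 ('d'): matches sub[0] = 'd'
  Position 2 ('b'): matches sub[1] = 'b'
  Position 3 ('b'): matches sub[2] = 'b'
  Position 4 ('a'): matches sub[3] = 'a'
  Position 5 ('a'): no match needed
All 4 characters matched => is a subsequence

1


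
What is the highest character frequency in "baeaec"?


Input: baeaec
Character counts:
  'a': 2
  'b': 1
  'c': 1
  'e': 2
Maximum frequency: 2

2


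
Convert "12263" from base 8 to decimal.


Input: "12263" in base 8
Positional expansion:
  Digit '1' (value 1) x 8^4 = 4096
  Digit '2' (value 2) x 8^3 = 1024
  Digit '2' (value 2) x 8^2 = 128
  Digit '6' (value 6) x 8^1 = 48
  Digit '3' (value 3) x 8^0 = 3
Sum = 5299

5299


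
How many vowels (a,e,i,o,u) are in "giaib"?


Input: giaib
Checking each character:
  'g' at position 0: consonant
  'i' at position 1: vowel (running total: 1)
  'a' at position 2: vowel (running total: 2)
  'i' at position 3: vowel (running total: 3)
  'b' at position 4: consonant
Total vowels: 3

3


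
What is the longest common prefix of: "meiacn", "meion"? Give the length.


Words: meiacn, meion
  Position 0: all 'm' => match
  Position 1: all 'e' => match
  Position 2: all 'i' => match
  Position 3: ('a', 'o') => mismatch, stop
LCP = "mei" (length 3)

3


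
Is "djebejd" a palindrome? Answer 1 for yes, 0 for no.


Input: djebejd
Reversed: djebejd
  Compare pos 0 ('d') with pos 6 ('d'): match
  Compare pos 1 ('j') with pos 5 ('j'): match
  Compare pos 2 ('e') with pos 4 ('e'): match
Result: palindrome

1


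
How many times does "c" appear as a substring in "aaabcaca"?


Searching for "c" in "aaabcaca"
Scanning each position:
  Position 0: "a" => no
  Position 1: "a" => no
  Position 2: "a" => no
  Position 3: "b" => no
  Position 4: "c" => MATCH
  Position 5: "a" => no
  Position 6: "c" => MATCH
  Position 7: "a" => no
Total occurrences: 2

2


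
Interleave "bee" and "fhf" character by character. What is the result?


Interleaving "bee" and "fhf":
  Position 0: 'b' from first, 'f' from second => "bf"
  Position 1: 'e' from first, 'h' from second => "eh"
  Position 2: 'e' from first, 'f' from second => "ef"
Result: bfehef

bfehef


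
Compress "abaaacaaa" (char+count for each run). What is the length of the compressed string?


Input: abaaacaaa
Runs:
  'a' x 1 => "a1"
  'b' x 1 => "b1"
  'a' x 3 => "a3"
  'c' x 1 => "c1"
  'a' x 3 => "a3"
Compressed: "a1b1a3c1a3"
Compressed length: 10

10


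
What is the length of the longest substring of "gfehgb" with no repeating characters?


Input: "gfehgb"
Sliding window (track last position of each char):
  Position 0 ('g'): window [0,0] length 1 -- new best
  Position 1 ('f'): window [0,1] length 2 -- new best
  Position 2 ('e'): window [0,2] length 3 -- new best
  Position 3 ('h'): window [0,3] length 4 -- new best
  Position 4 ('g'): repeat (last at 0), move window start to 1
  Position 4 ('g'): window [1,4] length 4
  Position 5 ('b'): window [1,5] length 5 -- new best
Longest substring with no repeats: "fehgb" with length 5

5


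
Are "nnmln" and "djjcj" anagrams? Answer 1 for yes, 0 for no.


Strings: "nnmln", "djjcj"
Sorted first:  lmnnn
Sorted second: cdjjj
Differ at position 0: 'l' vs 'c' => not anagrams

0


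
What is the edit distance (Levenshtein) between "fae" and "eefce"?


Computing edit distance: "fae" -> "eefce"
DP table:
           e    e    f    c    e
      0    1    2    3    4    5
  f   1    1    2    2    3    4
  a   2    2    2    3    3    4
  e   3    2    2    3    4    3
Edit distance = dp[3][5] = 3

3


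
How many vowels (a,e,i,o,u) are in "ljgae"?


Input: ljgae
Checking each character:
  'l' at position 0: consonant
  'j' at position 1: consonant
  'g' at position 2: consonant
  'a' at position 3: vowel (running total: 1)
  'e' at position 4: vowel (running total: 2)
Total vowels: 2

2


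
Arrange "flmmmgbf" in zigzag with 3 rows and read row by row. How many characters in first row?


Zigzag "flmmmgbf" into 3 rows:
Placing characters:
  'f' => row 0
  'l' => row 1
  'm' => row 2
  'm' => row 1
  'm' => row 0
  'g' => row 1
  'b' => row 2
  'f' => row 1
Rows:
  Row 0: "fm"
  Row 1: "lmgf"
  Row 2: "mb"
First row length: 2

2


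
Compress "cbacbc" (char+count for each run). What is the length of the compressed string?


Input: cbacbc
Runs:
  'c' x 1 => "c1"
  'b' x 1 => "b1"
  'a' x 1 => "a1"
  'c' x 1 => "c1"
  'b' x 1 => "b1"
  'c' x 1 => "c1"
Compressed: "c1b1a1c1b1c1"
Compressed length: 12

12


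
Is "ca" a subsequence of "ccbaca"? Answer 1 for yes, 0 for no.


Check if "ca" is a subsequence of "ccbaca"
Greedy scan:
  Position 0 ('c'): matches sub[0] = 'c'
  Position 1 ('c'): no match needed
  Position 2 ('b'): no match needed
  Position 3 ('a'): matches sub[1] = 'a'
  Position 4 ('c'): no match needed
  Position 5 ('a'): no match needed
All 2 characters matched => is a subsequence

1


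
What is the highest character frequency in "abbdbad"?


Input: abbdbad
Character counts:
  'a': 2
  'b': 3
  'd': 2
Maximum frequency: 3

3


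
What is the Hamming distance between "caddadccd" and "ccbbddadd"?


Comparing "caddadccd" and "ccbbddadd" position by position:
  Position 0: 'c' vs 'c' => same
  Position 1: 'a' vs 'c' => differ
  Position 2: 'd' vs 'b' => differ
  Position 3: 'd' vs 'b' => differ
  Position 4: 'a' vs 'd' => differ
  Position 5: 'd' vs 'd' => same
  Position 6: 'c' vs 'a' => differ
  Position 7: 'c' vs 'd' => differ
  Position 8: 'd' vs 'd' => same
Total differences (Hamming distance): 6

6


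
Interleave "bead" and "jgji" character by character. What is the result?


Interleaving "bead" and "jgji":
  Position 0: 'b' from first, 'j' from second => "bj"
  Position 1: 'e' from first, 'g' from second => "eg"
  Position 2: 'a' from first, 'j' from second => "aj"
  Position 3: 'd' from first, 'i' from second => "di"
Result: bjegajdi

bjegajdi


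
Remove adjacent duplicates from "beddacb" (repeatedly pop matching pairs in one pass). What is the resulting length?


Input: beddacb
Stack-based adjacent duplicate removal:
  Read 'b': push. Stack: b
  Read 'e': push. Stack: be
  Read 'd': push. Stack: bed
  Read 'd': matches stack top 'd' => pop. Stack: be
  Read 'a': push. Stack: bea
  Read 'c': push. Stack: beac
  Read 'b': push. Stack: beacb
Final stack: "beacb" (length 5)

5


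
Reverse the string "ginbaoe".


Input: ginbaoe
Reading characters right to left:
  Position 6: 'e'
  Position 5: 'o'
  Position 4: 'a'
  Position 3: 'b'
  Position 2: 'n'
  Position 1: 'i'
  Position 0: 'g'
Reversed: eoabnig

eoabnig


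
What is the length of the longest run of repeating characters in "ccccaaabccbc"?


Input: "ccccaaabccbc"
Scanning for longest run:
  Position 1 ('c'): continues run of 'c', length=2
  Position 2 ('c'): continues run of 'c', length=3
  Position 3 ('c'): continues run of 'c', length=4
  Position 4 ('a'): new char, reset run to 1
  Position 5 ('a'): continues run of 'a', length=2
  Position 6 ('a'): continues run of 'a', length=3
  Position 7 ('b'): new char, reset run to 1
  Position 8 ('c'): new char, reset run to 1
  Position 9 ('c'): continues run of 'c', length=2
  Position 10 ('b'): new char, reset run to 1
  Position 11 ('c'): new char, reset run to 1
Longest run: 'c' with length 4

4


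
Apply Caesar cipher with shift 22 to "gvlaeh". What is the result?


Caesar cipher: shift "gvlaeh" by 22
  'g' (pos 6) + 22 = pos 2 = 'c'
  'v' (pos 21) + 22 = pos 17 = 'r'
  'l' (pos 11) + 22 = pos 7 = 'h'
  'a' (pos 0) + 22 = pos 22 = 'w'
  'e' (pos 4) + 22 = pos 0 = 'a'
  'h' (pos 7) + 22 = pos 3 = 'd'
Result: crhwad

crhwad


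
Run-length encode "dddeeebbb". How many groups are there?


Input: dddeeebbb
Scanning for consecutive runs:
  Group 1: 'd' x 3 (positions 0-2)
  Group 2: 'e' x 3 (positions 3-5)
  Group 3: 'b' x 3 (positions 6-8)
Total groups: 3

3


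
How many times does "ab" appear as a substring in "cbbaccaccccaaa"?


Searching for "ab" in "cbbaccaccccaaa"
Scanning each position:
  Position 0: "cb" => no
  Position 1: "bb" => no
  Position 2: "ba" => no
  Position 3: "ac" => no
  Position 4: "cc" => no
  Position 5: "ca" => no
  Position 6: "ac" => no
  Position 7: "cc" => no
  Position 8: "cc" => no
  Position 9: "cc" => no
  Position 10: "ca" => no
  Position 11: "aa" => no
  Position 12: "aa" => no
Total occurrences: 0

0


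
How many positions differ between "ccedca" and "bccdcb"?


Comparing "ccedca" and "bccdcb" position by position:
  Position 0: 'c' vs 'b' => DIFFER
  Position 1: 'c' vs 'c' => same
  Position 2: 'e' vs 'c' => DIFFER
  Position 3: 'd' vs 'd' => same
  Position 4: 'c' vs 'c' => same
  Position 5: 'a' vs 'b' => DIFFER
Positions that differ: 3

3


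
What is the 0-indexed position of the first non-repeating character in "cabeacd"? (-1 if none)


Input: cabeacd
Character frequencies:
  'a': 2
  'b': 1
  'c': 2
  'd': 1
  'e': 1
Scanning left to right for freq == 1:
  Position 0 ('c'): freq=2, skip
  Position 1 ('a'): freq=2, skip
  Position 2 ('b'): unique! => answer = 2

2


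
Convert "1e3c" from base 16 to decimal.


Input: "1e3c" in base 16
Positional expansion:
  Digit '1' (value 1) x 16^3 = 4096
  Digit 'e' (value 14) x 16^2 = 3584
  Digit '3' (value 3) x 16^1 = 48
  Digit 'c' (value 12) x 16^0 = 12
Sum = 7740

7740


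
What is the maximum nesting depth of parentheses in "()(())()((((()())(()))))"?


Input: "()(())()((((()())(()))))"
Tracking depth:
  Position 0 '(': depth becomes 1
  Position 1 ')': depth becomes 0
  Position 2 '(': depth becomes 1
  Position 3 '(': depth becomes 2
  Position 4 ')': depth becomes 1
  Position 5 ')': depth becomes 0
  Position 6 '(': depth becomes 1
  Position 7 ')': depth becomes 0
  Position 8 '(': depth becomes 1
  Position 9 '(': depth becomes 2
  Position 10 '(': depth becomes 3
  Position 11 '(': depth becomes 4
  Position 12 '(': depth becomes 5
  Position 13 ')': depth becomes 4
  Position 14 '(': depth becomes 5
  Position 15 ')': depth becomes 4
  Position 16 ')': depth becomes 3
  Position 17 '(': depth becomes 4
  Position 18 '(': depth becomes 5
  Position 19 ')': depth becomes 4
  Position 20 ')': depth becomes 3
  Position 21 ')': depth becomes 2
  Position 22 ')': depth becomes 1
  Position 23 ')': depth becomes 0
Maximum depth reached: 5

5


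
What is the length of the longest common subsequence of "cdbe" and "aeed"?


LCS of "cdbe" and "aeed"
DP table:
           a    e    e    d
      0    0    0    0    0
  c   0    0    0    0    0
  d   0    0    0    0    1
  b   0    0    0    0    1
  e   0    0    1    1    1
LCS length = dp[4][4] = 1

1


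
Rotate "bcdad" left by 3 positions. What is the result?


Input: "bcdad", rotate left by 3
First 3 characters: "bcd"
Remaining characters: "ad"
Concatenate remaining + first: "ad" + "bcd" = "adbcd"

adbcd


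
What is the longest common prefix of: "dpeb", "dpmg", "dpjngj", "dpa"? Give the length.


Words: dpeb, dpmg, dpjngj, dpa
  Position 0: all 'd' => match
  Position 1: all 'p' => match
  Position 2: ('e', 'm', 'j', 'a') => mismatch, stop
LCP = "dp" (length 2)

2


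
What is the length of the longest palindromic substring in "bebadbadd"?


Input: "bebadbadd"
Checking substrings for palindromes:
  [0:3] "beb" (len 3) => palindrome
  [7:9] "dd" (len 2) => palindrome
Longest palindromic substring: "beb" with length 3

3


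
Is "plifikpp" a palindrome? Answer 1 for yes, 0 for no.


Input: plifikpp
Reversed: ppkifilp
  Compare pos 0 ('p') with pos 7 ('p'): match
  Compare pos 1 ('l') with pos 6 ('p'): MISMATCH
  Compare pos 2 ('i') with pos 5 ('k'): MISMATCH
  Compare pos 3 ('f') with pos 4 ('i'): MISMATCH
Result: not a palindrome

0


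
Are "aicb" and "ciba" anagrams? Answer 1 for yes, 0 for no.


Strings: "aicb", "ciba"
Sorted first:  abci
Sorted second: abci
Sorted forms match => anagrams

1


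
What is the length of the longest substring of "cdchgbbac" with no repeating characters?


Input: "cdchgbbac"
Sliding window (track last position of each char):
  Position 0 ('c'): window [0,0] length 1 -- new best
  Position 1 ('d'): window [0,1] length 2 -- new best
  Position 2 ('c'): repeat (last at 0), move window start to 1
  Position 2 ('c'): window [1,2] length 2
  Position 3 ('h'): window [1,3] length 3 -- new best
  Position 4 ('g'): window [1,4] length 4 -- new best
  Position 5 ('b'): window [1,5] length 5 -- new best
  Position 6 ('b'): repeat (last at 5), move window start to 6
  Position 6 ('b'): window [6,6] length 1
  Position 7 ('a'): window [6,7] length 2
  Position 8 ('c'): window [6,8] length 3
Longest substring with no repeats: "dchgb" with length 5

5


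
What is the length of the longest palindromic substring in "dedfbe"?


Input: "dedfbe"
Checking substrings for palindromes:
  [0:3] "ded" (len 3) => palindrome
Longest palindromic substring: "ded" with length 3

3


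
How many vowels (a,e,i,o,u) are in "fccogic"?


Input: fccogic
Checking each character:
  'f' at position 0: consonant
  'c' at position 1: consonant
  'c' at position 2: consonant
  'o' at position 3: vowel (running total: 1)
  'g' at position 4: consonant
  'i' at position 5: vowel (running total: 2)
  'c' at position 6: consonant
Total vowels: 2

2


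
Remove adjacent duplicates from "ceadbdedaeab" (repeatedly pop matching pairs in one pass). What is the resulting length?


Input: ceadbdedaeab
Stack-based adjacent duplicate removal:
  Read 'c': push. Stack: c
  Read 'e': push. Stack: ce
  Read 'a': push. Stack: cea
  Read 'd': push. Stack: cead
  Read 'b': push. Stack: ceadb
  Read 'd': push. Stack: ceadbd
  Read 'e': push. Stack: ceadbde
  Read 'd': push. Stack: ceadbded
  Read 'a': push. Stack: ceadbdeda
  Read 'e': push. Stack: ceadbdedae
  Read 'a': push. Stack: ceadbdedaea
  Read 'b': push. Stack: ceadbdedaeab
Final stack: "ceadbdedaeab" (length 12)

12


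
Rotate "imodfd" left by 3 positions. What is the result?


Input: "imodfd", rotate left by 3
First 3 characters: "imo"
Remaining characters: "dfd"
Concatenate remaining + first: "dfd" + "imo" = "dfdimo"

dfdimo


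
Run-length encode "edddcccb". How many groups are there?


Input: edddcccb
Scanning for consecutive runs:
  Group 1: 'e' x 1 (positions 0-0)
  Group 2: 'd' x 3 (positions 1-3)
  Group 3: 'c' x 3 (positions 4-6)
  Group 4: 'b' x 1 (positions 7-7)
Total groups: 4

4


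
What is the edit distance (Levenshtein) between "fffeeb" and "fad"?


Computing edit distance: "fffeeb" -> "fad"
DP table:
           f    a    d
      0    1    2    3
  f   1    0    1    2
  f   2    1    1    2
  f   3    2    2    2
  e   4    3    3    3
  e   5    4    4    4
  b   6    5    5    5
Edit distance = dp[6][3] = 5

5


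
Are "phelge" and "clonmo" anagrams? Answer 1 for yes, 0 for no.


Strings: "phelge", "clonmo"
Sorted first:  eeghlp
Sorted second: clmnoo
Differ at position 0: 'e' vs 'c' => not anagrams

0


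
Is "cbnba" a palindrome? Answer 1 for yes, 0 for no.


Input: cbnba
Reversed: abnbc
  Compare pos 0 ('c') with pos 4 ('a'): MISMATCH
  Compare pos 1 ('b') with pos 3 ('b'): match
Result: not a palindrome

0


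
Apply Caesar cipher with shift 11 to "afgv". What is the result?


Caesar cipher: shift "afgv" by 11
  'a' (pos 0) + 11 = pos 11 = 'l'
  'f' (pos 5) + 11 = pos 16 = 'q'
  'g' (pos 6) + 11 = pos 17 = 'r'
  'v' (pos 21) + 11 = pos 6 = 'g'
Result: lqrg

lqrg


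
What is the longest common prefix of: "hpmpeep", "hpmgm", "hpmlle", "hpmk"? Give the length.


Words: hpmpeep, hpmgm, hpmlle, hpmk
  Position 0: all 'h' => match
  Position 1: all 'p' => match
  Position 2: all 'm' => match
  Position 3: ('p', 'g', 'l', 'k') => mismatch, stop
LCP = "hpm" (length 3)

3


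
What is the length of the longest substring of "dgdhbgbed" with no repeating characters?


Input: "dgdhbgbed"
Sliding window (track last position of each char):
  Position 0 ('d'): window [0,0] length 1 -- new best
  Position 1 ('g'): window [0,1] length 2 -- new best
  Position 2 ('d'): repeat (last at 0), move window start to 1
  Position 2 ('d'): window [1,2] length 2
  Position 3 ('h'): window [1,3] length 3 -- new best
  Position 4 ('b'): window [1,4] length 4 -- new best
  Position 5 ('g'): repeat (last at 1), move window start to 2
  Position 5 ('g'): window [2,5] length 4
  Position 6 ('b'): repeat (last at 4), move window start to 5
  Position 6 ('b'): window [5,6] length 2
  Position 7 ('e'): window [5,7] length 3
  Position 8 ('d'): window [5,8] length 4
Longest substring with no repeats: "gdhb" with length 4

4


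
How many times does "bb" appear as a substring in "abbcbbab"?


Searching for "bb" in "abbcbbab"
Scanning each position:
  Position 0: "ab" => no
  Position 1: "bb" => MATCH
  Position 2: "bc" => no
  Position 3: "cb" => no
  Position 4: "bb" => MATCH
  Position 5: "ba" => no
  Position 6: "ab" => no
Total occurrences: 2

2


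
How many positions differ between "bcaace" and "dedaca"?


Comparing "bcaace" and "dedaca" position by position:
  Position 0: 'b' vs 'd' => DIFFER
  Position 1: 'c' vs 'e' => DIFFER
  Position 2: 'a' vs 'd' => DIFFER
  Position 3: 'a' vs 'a' => same
  Position 4: 'c' vs 'c' => same
  Position 5: 'e' vs 'a' => DIFFER
Positions that differ: 4

4


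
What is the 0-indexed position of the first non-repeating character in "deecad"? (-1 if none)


Input: deecad
Character frequencies:
  'a': 1
  'c': 1
  'd': 2
  'e': 2
Scanning left to right for freq == 1:
  Position 0 ('d'): freq=2, skip
  Position 1 ('e'): freq=2, skip
  Position 2 ('e'): freq=2, skip
  Position 3 ('c'): unique! => answer = 3

3


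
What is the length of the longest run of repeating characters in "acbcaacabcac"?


Input: "acbcaacabcac"
Scanning for longest run:
  Position 1 ('c'): new char, reset run to 1
  Position 2 ('b'): new char, reset run to 1
  Position 3 ('c'): new char, reset run to 1
  Position 4 ('a'): new char, reset run to 1
  Position 5 ('a'): continues run of 'a', length=2
  Position 6 ('c'): new char, reset run to 1
  Position 7 ('a'): new char, reset run to 1
  Position 8 ('b'): new char, reset run to 1
  Position 9 ('c'): new char, reset run to 1
  Position 10 ('a'): new char, reset run to 1
  Position 11 ('c'): new char, reset run to 1
Longest run: 'a' with length 2

2


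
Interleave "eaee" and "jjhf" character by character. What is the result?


Interleaving "eaee" and "jjhf":
  Position 0: 'e' from first, 'j' from second => "ej"
  Position 1: 'a' from first, 'j' from second => "aj"
  Position 2: 'e' from first, 'h' from second => "eh"
  Position 3: 'e' from first, 'f' from second => "ef"
Result: ejajehef

ejajehef


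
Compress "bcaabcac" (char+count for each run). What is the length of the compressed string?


Input: bcaabcac
Runs:
  'b' x 1 => "b1"
  'c' x 1 => "c1"
  'a' x 2 => "a2"
  'b' x 1 => "b1"
  'c' x 1 => "c1"
  'a' x 1 => "a1"
  'c' x 1 => "c1"
Compressed: "b1c1a2b1c1a1c1"
Compressed length: 14

14


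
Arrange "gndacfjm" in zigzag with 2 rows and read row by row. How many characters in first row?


Zigzag "gndacfjm" into 2 rows:
Placing characters:
  'g' => row 0
  'n' => row 1
  'd' => row 0
  'a' => row 1
  'c' => row 0
  'f' => row 1
  'j' => row 0
  'm' => row 1
Rows:
  Row 0: "gdcj"
  Row 1: "nafm"
First row length: 4

4


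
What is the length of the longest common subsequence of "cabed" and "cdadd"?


LCS of "cabed" and "cdadd"
DP table:
           c    d    a    d    d
      0    0    0    0    0    0
  c   0    1    1    1    1    1
  a   0    1    1    2    2    2
  b   0    1    1    2    2    2
  e   0    1    1    2    2    2
  d   0    1    2    2    3    3
LCS length = dp[5][5] = 3

3


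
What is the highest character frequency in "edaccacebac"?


Input: edaccacebac
Character counts:
  'a': 3
  'b': 1
  'c': 4
  'd': 1
  'e': 2
Maximum frequency: 4

4


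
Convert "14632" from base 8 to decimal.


Input: "14632" in base 8
Positional expansion:
  Digit '1' (value 1) x 8^4 = 4096
  Digit '4' (value 4) x 8^3 = 2048
  Digit '6' (value 6) x 8^2 = 384
  Digit '3' (value 3) x 8^1 = 24
  Digit '2' (value 2) x 8^0 = 2
Sum = 6554

6554


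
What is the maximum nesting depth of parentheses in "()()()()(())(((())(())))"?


Input: "()()()()(())(((())(())))"
Tracking depth:
  Position 0 '(': depth becomes 1
  Position 1 ')': depth becomes 0
  Position 2 '(': depth becomes 1
  Position 3 ')': depth becomes 0
  Position 4 '(': depth becomes 1
  Position 5 ')': depth becomes 0
  Position 6 '(': depth becomes 1
  Position 7 ')': depth becomes 0
  Position 8 '(': depth becomes 1
  Position 9 '(': depth becomes 2
  Position 10 ')': depth becomes 1
  Position 11 ')': depth becomes 0
  Position 12 '(': depth becomes 1
  Position 13 '(': depth becomes 2
  Position 14 '(': depth becomes 3
  Position 15 '(': depth becomes 4
  Position 16 ')': depth becomes 3
  Position 17 ')': depth becomes 2
  Position 18 '(': depth becomes 3
  Position 19 '(': depth becomes 4
  Position 20 ')': depth becomes 3
  Position 21 ')': depth becomes 2
  Position 22 ')': depth becomes 1
  Position 23 ')': depth becomes 0
Maximum depth reached: 4

4


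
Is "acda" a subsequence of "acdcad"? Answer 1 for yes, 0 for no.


Check if "acda" is a subsequence of "acdcad"
Greedy scan:
  Position 0 ('a'): matches sub[0] = 'a'
  Position 1 ('c'): matches sub[1] = 'c'
  Position 2 ('d'): matches sub[2] = 'd'
  Position 3 ('c'): no match needed
  Position 4 ('a'): matches sub[3] = 'a'
  Position 5 ('d'): no match needed
All 4 characters matched => is a subsequence

1


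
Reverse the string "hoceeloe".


Input: hoceeloe
Reading characters right to left:
  Position 7: 'e'
  Position 6: 'o'
  Position 5: 'l'
  Position 4: 'e'
  Position 3: 'e'
  Position 2: 'c'
  Position 1: 'o'
  Position 0: 'h'
Reversed: eoleecoh

eoleecoh


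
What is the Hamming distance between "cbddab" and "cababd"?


Comparing "cbddab" and "cababd" position by position:
  Position 0: 'c' vs 'c' => same
  Position 1: 'b' vs 'a' => differ
  Position 2: 'd' vs 'b' => differ
  Position 3: 'd' vs 'a' => differ
  Position 4: 'a' vs 'b' => differ
  Position 5: 'b' vs 'd' => differ
Total differences (Hamming distance): 5

5


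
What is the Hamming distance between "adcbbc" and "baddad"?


Comparing "adcbbc" and "baddad" position by position:
  Position 0: 'a' vs 'b' => differ
  Position 1: 'd' vs 'a' => differ
  Position 2: 'c' vs 'd' => differ
  Position 3: 'b' vs 'd' => differ
  Position 4: 'b' vs 'a' => differ
  Position 5: 'c' vs 'd' => differ
Total differences (Hamming distance): 6

6


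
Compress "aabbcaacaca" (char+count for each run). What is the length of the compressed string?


Input: aabbcaacaca
Runs:
  'a' x 2 => "a2"
  'b' x 2 => "b2"
  'c' x 1 => "c1"
  'a' x 2 => "a2"
  'c' x 1 => "c1"
  'a' x 1 => "a1"
  'c' x 1 => "c1"
  'a' x 1 => "a1"
Compressed: "a2b2c1a2c1a1c1a1"
Compressed length: 16

16


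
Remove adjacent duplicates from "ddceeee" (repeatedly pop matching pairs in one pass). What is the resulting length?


Input: ddceeee
Stack-based adjacent duplicate removal:
  Read 'd': push. Stack: d
  Read 'd': matches stack top 'd' => pop. Stack: (empty)
  Read 'c': push. Stack: c
  Read 'e': push. Stack: ce
  Read 'e': matches stack top 'e' => pop. Stack: c
  Read 'e': push. Stack: ce
  Read 'e': matches stack top 'e' => pop. Stack: c
Final stack: "c" (length 1)

1


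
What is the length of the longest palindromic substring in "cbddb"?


Input: "cbddb"
Checking substrings for palindromes:
  [1:5] "bddb" (len 4) => palindrome
  [2:4] "dd" (len 2) => palindrome
Longest palindromic substring: "bddb" with length 4

4


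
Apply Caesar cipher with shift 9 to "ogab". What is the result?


Caesar cipher: shift "ogab" by 9
  'o' (pos 14) + 9 = pos 23 = 'x'
  'g' (pos 6) + 9 = pos 15 = 'p'
  'a' (pos 0) + 9 = pos 9 = 'j'
  'b' (pos 1) + 9 = pos 10 = 'k'
Result: xpjk

xpjk


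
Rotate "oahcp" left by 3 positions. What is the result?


Input: "oahcp", rotate left by 3
First 3 characters: "oah"
Remaining characters: "cp"
Concatenate remaining + first: "cp" + "oah" = "cpoah"

cpoah


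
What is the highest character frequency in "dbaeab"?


Input: dbaeab
Character counts:
  'a': 2
  'b': 2
  'd': 1
  'e': 1
Maximum frequency: 2

2


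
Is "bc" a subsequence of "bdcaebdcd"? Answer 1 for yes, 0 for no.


Check if "bc" is a subsequence of "bdcaebdcd"
Greedy scan:
  Position 0 ('b'): matches sub[0] = 'b'
  Position 1 ('d'): no match needed
  Position 2 ('c'): matches sub[1] = 'c'
  Position 3 ('a'): no match needed
  Position 4 ('e'): no match needed
  Position 5 ('b'): no match needed
  Position 6 ('d'): no match needed
  Position 7 ('c'): no match needed
  Position 8 ('d'): no match needed
All 2 characters matched => is a subsequence

1


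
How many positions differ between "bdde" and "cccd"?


Comparing "bdde" and "cccd" position by position:
  Position 0: 'b' vs 'c' => DIFFER
  Position 1: 'd' vs 'c' => DIFFER
  Position 2: 'd' vs 'c' => DIFFER
  Position 3: 'e' vs 'd' => DIFFER
Positions that differ: 4

4


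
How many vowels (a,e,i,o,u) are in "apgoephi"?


Input: apgoephi
Checking each character:
  'a' at position 0: vowel (running total: 1)
  'p' at position 1: consonant
  'g' at position 2: consonant
  'o' at position 3: vowel (running total: 2)
  'e' at position 4: vowel (running total: 3)
  'p' at position 5: consonant
  'h' at position 6: consonant
  'i' at position 7: vowel (running total: 4)
Total vowels: 4

4


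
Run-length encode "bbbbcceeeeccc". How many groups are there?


Input: bbbbcceeeeccc
Scanning for consecutive runs:
  Group 1: 'b' x 4 (positions 0-3)
  Group 2: 'c' x 2 (positions 4-5)
  Group 3: 'e' x 4 (positions 6-9)
  Group 4: 'c' x 3 (positions 10-12)
Total groups: 4

4


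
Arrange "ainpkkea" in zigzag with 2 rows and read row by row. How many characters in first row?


Zigzag "ainpkkea" into 2 rows:
Placing characters:
  'a' => row 0
  'i' => row 1
  'n' => row 0
  'p' => row 1
  'k' => row 0
  'k' => row 1
  'e' => row 0
  'a' => row 1
Rows:
  Row 0: "anke"
  Row 1: "ipka"
First row length: 4

4


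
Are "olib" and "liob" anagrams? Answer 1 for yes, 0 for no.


Strings: "olib", "liob"
Sorted first:  bilo
Sorted second: bilo
Sorted forms match => anagrams

1


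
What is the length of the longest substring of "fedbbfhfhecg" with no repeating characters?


Input: "fedbbfhfhecg"
Sliding window (track last position of each char):
  Position 0 ('f'): window [0,0] length 1 -- new best
  Position 1 ('e'): window [0,1] length 2 -- new best
  Position 2 ('d'): window [0,2] length 3 -- new best
  Position 3 ('b'): window [0,3] length 4 -- new best
  Position 4 ('b'): repeat (last at 3), move window start to 4
  Position 4 ('b'): window [4,4] length 1
  Position 5 ('f'): window [4,5] length 2
  Position 6 ('h'): window [4,6] length 3
  Position 7 ('f'): repeat (last at 5), move window start to 6
  Position 7 ('f'): window [6,7] length 2
  Position 8 ('h'): repeat (last at 6), move window start to 7
  Position 8 ('h'): window [7,8] length 2
  Position 9 ('e'): window [7,9] length 3
  Position 10 ('c'): window [7,10] length 4
  Position 11 ('g'): window [7,11] length 5 -- new best
Longest substring with no repeats: "fhecg" with length 5

5


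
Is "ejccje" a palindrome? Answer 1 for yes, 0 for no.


Input: ejccje
Reversed: ejccje
  Compare pos 0 ('e') with pos 5 ('e'): match
  Compare pos 1 ('j') with pos 4 ('j'): match
  Compare pos 2 ('c') with pos 3 ('c'): match
Result: palindrome

1


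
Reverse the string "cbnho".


Input: cbnho
Reading characters right to left:
  Position 4: 'o'
  Position 3: 'h'
  Position 2: 'n'
  Position 1: 'b'
  Position 0: 'c'
Reversed: ohnbc

ohnbc


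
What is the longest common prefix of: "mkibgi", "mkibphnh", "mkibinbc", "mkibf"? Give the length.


Words: mkibgi, mkibphnh, mkibinbc, mkibf
  Position 0: all 'm' => match
  Position 1: all 'k' => match
  Position 2: all 'i' => match
  Position 3: all 'b' => match
  Position 4: ('g', 'p', 'i', 'f') => mismatch, stop
LCP = "mkib" (length 4)

4


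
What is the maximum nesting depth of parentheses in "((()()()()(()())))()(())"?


Input: "((()()()()(()())))()(())"
Tracking depth:
  Position 0 '(': depth becomes 1
  Position 1 '(': depth becomes 2
  Position 2 '(': depth becomes 3
  Position 3 ')': depth becomes 2
  Position 4 '(': depth becomes 3
  Position 5 ')': depth becomes 2
  Position 6 '(': depth becomes 3
  Position 7 ')': depth becomes 2
  Position 8 '(': depth becomes 3
  Position 9 ')': depth becomes 2
  Position 10 '(': depth becomes 3
  Position 11 '(': depth becomes 4
  Position 12 ')': depth becomes 3
  Position 13 '(': depth becomes 4
  Position 14 ')': depth becomes 3
  Position 15 ')': depth becomes 2
  Position 16 ')': depth becomes 1
  Position 17 ')': depth becomes 0
  Position 18 '(': depth becomes 1
  Position 19 ')': depth becomes 0
  Position 20 '(': depth becomes 1
  Position 21 '(': depth becomes 2
  Position 22 ')': depth becomes 1
  Position 23 ')': depth becomes 0
Maximum depth reached: 4

4


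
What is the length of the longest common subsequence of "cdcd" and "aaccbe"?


LCS of "cdcd" and "aaccbe"
DP table:
           a    a    c    c    b    e
      0    0    0    0    0    0    0
  c   0    0    0    1    1    1    1
  d   0    0    0    1    1    1    1
  c   0    0    0    1    2    2    2
  d   0    0    0    1    2    2    2
LCS length = dp[4][6] = 2

2


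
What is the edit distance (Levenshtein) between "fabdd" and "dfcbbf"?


Computing edit distance: "fabdd" -> "dfcbbf"
DP table:
           d    f    c    b    b    f
      0    1    2    3    4    5    6
  f   1    1    1    2    3    4    5
  a   2    2    2    2    3    4    5
  b   3    3    3    3    2    3    4
  d   4    3    4    4    3    3    4
  d   5    4    4    5    4    4    4
Edit distance = dp[5][6] = 4

4


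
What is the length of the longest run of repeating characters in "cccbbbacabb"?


Input: "cccbbbacabb"
Scanning for longest run:
  Position 1 ('c'): continues run of 'c', length=2
  Position 2 ('c'): continues run of 'c', length=3
  Position 3 ('b'): new char, reset run to 1
  Position 4 ('b'): continues run of 'b', length=2
  Position 5 ('b'): continues run of 'b', length=3
  Position 6 ('a'): new char, reset run to 1
  Position 7 ('c'): new char, reset run to 1
  Position 8 ('a'): new char, reset run to 1
  Position 9 ('b'): new char, reset run to 1
  Position 10 ('b'): continues run of 'b', length=2
Longest run: 'c' with length 3

3


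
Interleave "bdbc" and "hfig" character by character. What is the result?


Interleaving "bdbc" and "hfig":
  Position 0: 'b' from first, 'h' from second => "bh"
  Position 1: 'd' from first, 'f' from second => "df"
  Position 2: 'b' from first, 'i' from second => "bi"
  Position 3: 'c' from first, 'g' from second => "cg"
Result: bhdfbicg

bhdfbicg


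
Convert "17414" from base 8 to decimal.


Input: "17414" in base 8
Positional expansion:
  Digit '1' (value 1) x 8^4 = 4096
  Digit '7' (value 7) x 8^3 = 3584
  Digit '4' (value 4) x 8^2 = 256
  Digit '1' (value 1) x 8^1 = 8
  Digit '4' (value 4) x 8^0 = 4
Sum = 7948

7948


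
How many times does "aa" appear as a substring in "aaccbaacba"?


Searching for "aa" in "aaccbaacba"
Scanning each position:
  Position 0: "aa" => MATCH
  Position 1: "ac" => no
  Position 2: "cc" => no
  Position 3: "cb" => no
  Position 4: "ba" => no
  Position 5: "aa" => MATCH
  Position 6: "ac" => no
  Position 7: "cb" => no
  Position 8: "ba" => no
Total occurrences: 2

2


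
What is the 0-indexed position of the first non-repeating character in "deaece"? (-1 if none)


Input: deaece
Character frequencies:
  'a': 1
  'c': 1
  'd': 1
  'e': 3
Scanning left to right for freq == 1:
  Position 0 ('d'): unique! => answer = 0

0


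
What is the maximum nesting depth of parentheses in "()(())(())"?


Input: "()(())(())"
Tracking depth:
  Position 0 '(': depth becomes 1
  Position 1 ')': depth becomes 0
  Position 2 '(': depth becomes 1
  Position 3 '(': depth becomes 2
  Position 4 ')': depth becomes 1
  Position 5 ')': depth becomes 0
  Position 6 '(': depth becomes 1
  Position 7 '(': depth becomes 2
  Position 8 ')': depth becomes 1
  Position 9 ')': depth becomes 0
Maximum depth reached: 2

2


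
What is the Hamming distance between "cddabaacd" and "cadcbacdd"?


Comparing "cddabaacd" and "cadcbacdd" position by position:
  Position 0: 'c' vs 'c' => same
  Position 1: 'd' vs 'a' => differ
  Position 2: 'd' vs 'd' => same
  Position 3: 'a' vs 'c' => differ
  Position 4: 'b' vs 'b' => same
  Position 5: 'a' vs 'a' => same
  Position 6: 'a' vs 'c' => differ
  Position 7: 'c' vs 'd' => differ
  Position 8: 'd' vs 'd' => same
Total differences (Hamming distance): 4

4


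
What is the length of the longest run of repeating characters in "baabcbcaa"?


Input: "baabcbcaa"
Scanning for longest run:
  Position 1 ('a'): new char, reset run to 1
  Position 2 ('a'): continues run of 'a', length=2
  Position 3 ('b'): new char, reset run to 1
  Position 4 ('c'): new char, reset run to 1
  Position 5 ('b'): new char, reset run to 1
  Position 6 ('c'): new char, reset run to 1
  Position 7 ('a'): new char, reset run to 1
  Position 8 ('a'): continues run of 'a', length=2
Longest run: 'a' with length 2

2


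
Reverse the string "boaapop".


Input: boaapop
Reading characters right to left:
  Position 6: 'p'
  Position 5: 'o'
  Position 4: 'p'
  Position 3: 'a'
  Position 2: 'a'
  Position 1: 'o'
  Position 0: 'b'
Reversed: popaaob

popaaob


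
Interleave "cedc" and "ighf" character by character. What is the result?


Interleaving "cedc" and "ighf":
  Position 0: 'c' from first, 'i' from second => "ci"
  Position 1: 'e' from first, 'g' from second => "eg"
  Position 2: 'd' from first, 'h' from second => "dh"
  Position 3: 'c' from first, 'f' from second => "cf"
Result: ciegdhcf

ciegdhcf


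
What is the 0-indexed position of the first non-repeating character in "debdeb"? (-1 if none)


Input: debdeb
Character frequencies:
  'b': 2
  'd': 2
  'e': 2
Scanning left to right for freq == 1:
  Position 0 ('d'): freq=2, skip
  Position 1 ('e'): freq=2, skip
  Position 2 ('b'): freq=2, skip
  Position 3 ('d'): freq=2, skip
  Position 4 ('e'): freq=2, skip
  Position 5 ('b'): freq=2, skip
  No unique character found => answer = -1

-1


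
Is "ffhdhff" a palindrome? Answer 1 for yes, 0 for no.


Input: ffhdhff
Reversed: ffhdhff
  Compare pos 0 ('f') with pos 6 ('f'): match
  Compare pos 1 ('f') with pos 5 ('f'): match
  Compare pos 2 ('h') with pos 4 ('h'): match
Result: palindrome

1


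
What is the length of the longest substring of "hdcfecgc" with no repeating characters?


Input: "hdcfecgc"
Sliding window (track last position of each char):
  Position 0 ('h'): window [0,0] length 1 -- new best
  Position 1 ('d'): window [0,1] length 2 -- new best
  Position 2 ('c'): window [0,2] length 3 -- new best
  Position 3 ('f'): window [0,3] length 4 -- new best
  Position 4 ('e'): window [0,4] length 5 -- new best
  Position 5 ('c'): repeat (last at 2), move window start to 3
  Position 5 ('c'): window [3,5] length 3
  Position 6 ('g'): window [3,6] length 4
  Position 7 ('c'): repeat (last at 5), move window start to 6
  Position 7 ('c'): window [6,7] length 2
Longest substring with no repeats: "hdcfe" with length 5

5


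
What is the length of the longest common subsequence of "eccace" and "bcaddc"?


LCS of "eccace" and "bcaddc"
DP table:
           b    c    a    d    d    c
      0    0    0    0    0    0    0
  e   0    0    0    0    0    0    0
  c   0    0    1    1    1    1    1
  c   0    0    1    1    1    1    2
  a   0    0    1    2    2    2    2
  c   0    0    1    2    2    2    3
  e   0    0    1    2    2    2    3
LCS length = dp[6][6] = 3

3


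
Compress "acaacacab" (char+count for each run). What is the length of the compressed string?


Input: acaacacab
Runs:
  'a' x 1 => "a1"
  'c' x 1 => "c1"
  'a' x 2 => "a2"
  'c' x 1 => "c1"
  'a' x 1 => "a1"
  'c' x 1 => "c1"
  'a' x 1 => "a1"
  'b' x 1 => "b1"
Compressed: "a1c1a2c1a1c1a1b1"
Compressed length: 16

16
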